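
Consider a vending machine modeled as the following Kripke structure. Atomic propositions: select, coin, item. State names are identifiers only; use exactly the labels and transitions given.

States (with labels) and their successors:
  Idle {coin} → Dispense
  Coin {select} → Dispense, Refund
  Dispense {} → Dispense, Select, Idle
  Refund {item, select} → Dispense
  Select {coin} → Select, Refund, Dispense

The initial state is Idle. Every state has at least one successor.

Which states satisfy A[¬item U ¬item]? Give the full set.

{Idle, Coin, Dispense, Select}

States satisfying ¬item: {Idle, Coin, Dispense, Select}.
States satisfying A[¬item U ¬item]: {Idle, Coin, Dispense, Select}.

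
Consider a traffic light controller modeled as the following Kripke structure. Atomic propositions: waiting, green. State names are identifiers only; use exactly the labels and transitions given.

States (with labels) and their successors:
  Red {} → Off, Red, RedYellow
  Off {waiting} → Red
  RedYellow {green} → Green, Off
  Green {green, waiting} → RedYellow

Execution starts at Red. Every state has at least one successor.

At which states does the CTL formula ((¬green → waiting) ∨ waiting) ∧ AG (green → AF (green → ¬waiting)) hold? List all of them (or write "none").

States satisfying ¬green: {Red, Off}.
States satisfying ¬green → waiting: {Off, RedYellow, Green}.
States satisfying (¬green → waiting) ∨ waiting: {Off, RedYellow, Green}.
States satisfying green → AF (green → ¬waiting): {Red, Off, RedYellow, Green}.
States satisfying AG (green → AF (green → ¬waiting)): {Red, Off, RedYellow, Green}.
States satisfying ((¬green → waiting) ∨ waiting) ∧ AG (green → AF (green → ¬waiting)): {Off, RedYellow, Green}.

{Off, RedYellow, Green}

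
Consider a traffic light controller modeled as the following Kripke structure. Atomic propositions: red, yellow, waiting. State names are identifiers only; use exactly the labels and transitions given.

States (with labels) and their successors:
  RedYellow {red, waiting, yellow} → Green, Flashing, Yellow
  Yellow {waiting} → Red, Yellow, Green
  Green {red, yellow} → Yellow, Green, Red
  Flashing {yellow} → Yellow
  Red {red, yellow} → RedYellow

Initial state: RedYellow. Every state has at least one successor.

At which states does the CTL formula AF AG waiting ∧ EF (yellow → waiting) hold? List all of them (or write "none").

none

States satisfying AG waiting: ∅.
States satisfying AF AG waiting: ∅.
States satisfying yellow → waiting: {RedYellow, Yellow}.
States satisfying EF (yellow → waiting): {RedYellow, Yellow, Green, Flashing, Red}.
States satisfying AF AG waiting ∧ EF (yellow → waiting): ∅.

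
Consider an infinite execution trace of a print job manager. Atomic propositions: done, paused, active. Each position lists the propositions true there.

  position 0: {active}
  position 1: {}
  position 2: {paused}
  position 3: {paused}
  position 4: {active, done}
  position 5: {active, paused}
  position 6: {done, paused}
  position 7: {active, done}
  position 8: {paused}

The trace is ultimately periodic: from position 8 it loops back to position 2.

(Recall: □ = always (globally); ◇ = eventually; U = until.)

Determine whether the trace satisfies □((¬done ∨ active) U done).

Satisfied

(¬done ∨ active) U done holds at every position 0..8, and those are all positions ever visited, so □((¬done ∨ active) U done) holds.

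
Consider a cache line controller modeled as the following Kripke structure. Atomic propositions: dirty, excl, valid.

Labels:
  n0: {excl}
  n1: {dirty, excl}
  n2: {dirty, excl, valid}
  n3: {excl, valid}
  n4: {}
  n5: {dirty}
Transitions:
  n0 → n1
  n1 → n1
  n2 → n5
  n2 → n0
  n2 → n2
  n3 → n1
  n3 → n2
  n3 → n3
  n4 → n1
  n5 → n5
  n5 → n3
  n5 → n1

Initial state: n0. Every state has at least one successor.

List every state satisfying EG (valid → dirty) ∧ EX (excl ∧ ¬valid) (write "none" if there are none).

{n0, n1, n2, n4, n5}

States satisfying valid → dirty: {n0, n1, n2, n4, n5}.
States satisfying EG (valid → dirty): {n0, n1, n2, n4, n5}.
States satisfying excl ∧ ¬valid: {n0, n1}.
States satisfying EX (excl ∧ ¬valid): {n0, n1, n2, n3, n4, n5}.
States satisfying EG (valid → dirty) ∧ EX (excl ∧ ¬valid): {n0, n1, n2, n4, n5}.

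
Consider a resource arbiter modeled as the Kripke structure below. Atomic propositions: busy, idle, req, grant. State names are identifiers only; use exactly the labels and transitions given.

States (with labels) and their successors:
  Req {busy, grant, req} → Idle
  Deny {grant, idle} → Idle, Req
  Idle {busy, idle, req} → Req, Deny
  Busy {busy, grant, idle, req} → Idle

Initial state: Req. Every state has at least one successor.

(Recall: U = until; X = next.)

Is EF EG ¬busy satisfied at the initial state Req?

States satisfying EG ¬busy: ∅.
States satisfying EF EG ¬busy: ∅.
No suitable path/successor from Req witnesses the formula.
Req ∉ Sat(EF EG ¬busy).

Violated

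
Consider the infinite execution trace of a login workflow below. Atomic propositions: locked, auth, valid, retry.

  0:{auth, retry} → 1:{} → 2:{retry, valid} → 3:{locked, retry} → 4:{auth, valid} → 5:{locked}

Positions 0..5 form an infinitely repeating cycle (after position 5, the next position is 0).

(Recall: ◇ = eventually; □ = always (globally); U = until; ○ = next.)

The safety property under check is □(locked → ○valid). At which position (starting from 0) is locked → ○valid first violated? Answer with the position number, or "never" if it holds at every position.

5

Check locked → ○valid at each position in order: 0 ✓, 1 ✓, 2 ✓, 3 ✓, 4 ✓.
At position 5 the labels are {locked} and the next position 0 has {auth, retry}, so locked → ○valid is false there. This is the first violation.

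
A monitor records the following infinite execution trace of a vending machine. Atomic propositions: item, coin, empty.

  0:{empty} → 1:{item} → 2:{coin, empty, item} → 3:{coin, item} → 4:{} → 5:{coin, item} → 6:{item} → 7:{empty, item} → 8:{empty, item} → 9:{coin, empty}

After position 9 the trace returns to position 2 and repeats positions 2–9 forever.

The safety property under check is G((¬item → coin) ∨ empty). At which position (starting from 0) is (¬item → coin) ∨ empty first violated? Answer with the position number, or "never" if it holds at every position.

Check (¬item → coin) ∨ empty at each position in order: 0 ✓, 1 ✓, 2 ✓, 3 ✓.
At position 4 the labels are {}, so (¬item → coin) ∨ empty is false there. This is the first violation.

4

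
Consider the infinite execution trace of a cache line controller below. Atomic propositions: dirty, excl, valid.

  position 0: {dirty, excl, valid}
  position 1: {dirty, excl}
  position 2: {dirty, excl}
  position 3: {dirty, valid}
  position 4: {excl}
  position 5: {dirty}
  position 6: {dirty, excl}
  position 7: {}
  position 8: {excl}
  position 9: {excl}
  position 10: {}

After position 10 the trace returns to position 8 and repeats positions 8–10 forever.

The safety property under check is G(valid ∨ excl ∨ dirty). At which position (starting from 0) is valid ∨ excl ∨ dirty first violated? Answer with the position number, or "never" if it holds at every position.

7

Check valid ∨ excl ∨ dirty at each position in order: 0 ✓, 1 ✓, 2 ✓, 3 ✓, 4 ✓, 5 ✓, 6 ✓.
At position 7 the labels are {}, so valid ∨ excl ∨ dirty is false there. This is the first violation.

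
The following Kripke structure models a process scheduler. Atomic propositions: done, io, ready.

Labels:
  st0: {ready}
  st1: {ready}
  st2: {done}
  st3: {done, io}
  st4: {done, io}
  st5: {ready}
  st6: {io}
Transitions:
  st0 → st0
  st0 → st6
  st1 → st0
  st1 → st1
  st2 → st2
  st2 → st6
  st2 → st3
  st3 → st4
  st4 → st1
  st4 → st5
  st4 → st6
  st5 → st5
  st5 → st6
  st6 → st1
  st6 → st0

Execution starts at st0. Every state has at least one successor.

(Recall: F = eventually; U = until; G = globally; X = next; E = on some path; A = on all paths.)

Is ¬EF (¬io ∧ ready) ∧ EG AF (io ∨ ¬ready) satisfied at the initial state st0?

States satisfying ¬io ∧ ready: {st0, st1, st5}.
States satisfying EF (¬io ∧ ready): {st0, st1, st2, st3, st4, st5, st6}.
States satisfying ¬EF (¬io ∧ ready): ∅.
States satisfying AF (io ∨ ¬ready): {st2, st3, st4, st6}.
States satisfying EG AF (io ∨ ¬ready): {st2}.
States satisfying ¬EF (¬io ∧ ready) ∧ EG AF (io ∨ ¬ready): ∅.
st0 ∉ Sat(¬EF (¬io ∧ ready) ∧ EG AF (io ∨ ¬ready)).

Violated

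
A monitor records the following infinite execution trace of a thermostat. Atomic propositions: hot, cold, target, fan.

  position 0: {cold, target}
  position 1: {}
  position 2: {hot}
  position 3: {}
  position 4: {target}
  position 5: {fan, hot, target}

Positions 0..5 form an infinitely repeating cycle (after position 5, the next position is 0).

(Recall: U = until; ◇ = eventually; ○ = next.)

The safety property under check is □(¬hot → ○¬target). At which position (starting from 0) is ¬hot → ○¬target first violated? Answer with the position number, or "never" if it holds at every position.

3

Check ¬hot → ○¬target at each position in order: 0 ✓, 1 ✓, 2 ✓.
At position 3 the labels are {} and the next position 4 has {target}, so ¬hot → ○¬target is false there. This is the first violation.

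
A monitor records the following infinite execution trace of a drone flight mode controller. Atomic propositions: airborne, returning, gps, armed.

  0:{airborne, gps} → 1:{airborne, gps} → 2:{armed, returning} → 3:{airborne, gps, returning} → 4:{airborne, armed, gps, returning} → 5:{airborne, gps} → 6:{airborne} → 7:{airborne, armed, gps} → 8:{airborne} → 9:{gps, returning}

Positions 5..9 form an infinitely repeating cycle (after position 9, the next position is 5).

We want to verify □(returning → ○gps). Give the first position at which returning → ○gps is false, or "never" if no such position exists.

returning → ○gps holds at every position 0..9, and those are all the positions the trace ever visits, so the invariant □(returning → ○gps) is never violated.

never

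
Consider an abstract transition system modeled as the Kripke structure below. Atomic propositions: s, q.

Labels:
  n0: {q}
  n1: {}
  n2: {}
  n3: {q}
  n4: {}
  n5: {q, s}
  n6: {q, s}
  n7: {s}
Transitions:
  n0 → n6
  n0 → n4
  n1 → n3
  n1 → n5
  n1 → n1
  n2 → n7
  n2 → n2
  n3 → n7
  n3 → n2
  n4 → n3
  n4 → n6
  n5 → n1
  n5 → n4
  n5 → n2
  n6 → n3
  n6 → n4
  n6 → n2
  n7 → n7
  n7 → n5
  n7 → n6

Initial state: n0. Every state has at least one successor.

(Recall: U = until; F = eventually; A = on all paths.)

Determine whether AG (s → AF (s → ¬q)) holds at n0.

Satisfied

States satisfying s → AF (s → ¬q): {n0, n1, n2, n3, n4, n5, n6, n7}.
States satisfying AG (s → AF (s → ¬q)): {n0, n1, n2, n3, n4, n5, n6, n7}.
Every state reachable from n0 satisfies s → AF (s → ¬q).
n0 ∈ Sat(AG (s → AF (s → ¬q))).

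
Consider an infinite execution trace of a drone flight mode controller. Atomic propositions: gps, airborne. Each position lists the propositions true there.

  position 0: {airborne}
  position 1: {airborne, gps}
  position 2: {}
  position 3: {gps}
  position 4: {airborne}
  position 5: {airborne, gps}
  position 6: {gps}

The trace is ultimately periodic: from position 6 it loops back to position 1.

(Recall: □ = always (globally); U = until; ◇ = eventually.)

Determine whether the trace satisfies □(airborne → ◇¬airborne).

Yes

airborne → ◇¬airborne holds at every position 0..6, and those are all positions ever visited, so □(airborne → ◇¬airborne) holds.
Positions where airborne holds: 0, 1, 4, 5.
Check ◇¬airborne at each: 0→ok, 1→ok, 4→ok, 5→ok.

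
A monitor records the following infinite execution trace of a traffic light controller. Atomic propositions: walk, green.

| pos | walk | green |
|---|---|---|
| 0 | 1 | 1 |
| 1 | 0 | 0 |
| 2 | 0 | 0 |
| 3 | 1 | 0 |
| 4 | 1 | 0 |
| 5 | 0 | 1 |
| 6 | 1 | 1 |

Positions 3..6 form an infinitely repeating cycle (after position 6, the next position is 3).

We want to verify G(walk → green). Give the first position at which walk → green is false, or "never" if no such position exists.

Check walk → green at each position in order: 0 ✓, 1 ✓, 2 ✓.
At position 3 the labels are {walk}, so walk → green is false there. This is the first violation.

3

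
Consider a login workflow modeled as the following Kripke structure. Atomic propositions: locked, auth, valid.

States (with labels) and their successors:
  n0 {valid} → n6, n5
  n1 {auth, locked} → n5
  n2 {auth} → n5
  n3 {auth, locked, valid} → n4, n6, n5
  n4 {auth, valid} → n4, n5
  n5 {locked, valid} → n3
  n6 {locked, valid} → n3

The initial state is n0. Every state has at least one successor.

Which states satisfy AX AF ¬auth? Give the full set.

{n0, n1, n2}

States satisfying AF ¬auth: {n0, n1, n2, n5, n6}.
States satisfying AX AF ¬auth: {n0, n1, n2}.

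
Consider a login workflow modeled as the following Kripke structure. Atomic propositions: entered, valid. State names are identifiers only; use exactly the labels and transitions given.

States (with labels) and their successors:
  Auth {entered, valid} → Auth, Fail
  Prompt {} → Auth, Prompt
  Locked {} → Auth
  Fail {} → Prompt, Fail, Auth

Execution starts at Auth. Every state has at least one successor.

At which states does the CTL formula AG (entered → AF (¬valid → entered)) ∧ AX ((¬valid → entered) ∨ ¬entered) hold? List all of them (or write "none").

States satisfying entered → AF (¬valid → entered): {Auth, Prompt, Locked, Fail}.
States satisfying AG (entered → AF (¬valid → entered)): {Auth, Prompt, Locked, Fail}.
States satisfying (¬valid → entered) ∨ ¬entered: {Auth, Prompt, Locked, Fail}.
States satisfying AX ((¬valid → entered) ∨ ¬entered): {Auth, Prompt, Locked, Fail}.
States satisfying AG (entered → AF (¬valid → entered)) ∧ AX ((¬valid → entered) ∨ ¬entered): {Auth, Prompt, Locked, Fail}.

{Auth, Prompt, Locked, Fail}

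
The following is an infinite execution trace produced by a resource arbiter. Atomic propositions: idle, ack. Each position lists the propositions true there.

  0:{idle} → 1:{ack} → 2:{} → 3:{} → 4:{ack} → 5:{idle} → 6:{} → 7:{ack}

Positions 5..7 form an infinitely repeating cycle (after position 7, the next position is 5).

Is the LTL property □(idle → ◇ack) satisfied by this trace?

idle → ◇ack holds at every position 0..7, and those are all positions ever visited, so □(idle → ◇ack) holds.
Positions where idle holds: 0, 5.
Check ◇ack at each: 0→ok, 5→ok.

Yes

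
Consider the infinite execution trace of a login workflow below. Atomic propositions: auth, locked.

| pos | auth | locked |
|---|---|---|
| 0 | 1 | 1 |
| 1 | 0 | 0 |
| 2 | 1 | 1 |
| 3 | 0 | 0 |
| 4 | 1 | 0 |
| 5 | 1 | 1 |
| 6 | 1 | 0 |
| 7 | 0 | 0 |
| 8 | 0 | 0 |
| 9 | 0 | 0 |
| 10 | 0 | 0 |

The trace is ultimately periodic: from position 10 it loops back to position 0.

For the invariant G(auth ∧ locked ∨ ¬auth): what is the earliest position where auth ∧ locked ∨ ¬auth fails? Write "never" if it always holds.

4

Check auth ∧ locked ∨ ¬auth at each position in order: 0 ✓, 1 ✓, 2 ✓, 3 ✓.
At position 4 the labels are {auth}, so auth ∧ locked ∨ ¬auth is false there. This is the first violation.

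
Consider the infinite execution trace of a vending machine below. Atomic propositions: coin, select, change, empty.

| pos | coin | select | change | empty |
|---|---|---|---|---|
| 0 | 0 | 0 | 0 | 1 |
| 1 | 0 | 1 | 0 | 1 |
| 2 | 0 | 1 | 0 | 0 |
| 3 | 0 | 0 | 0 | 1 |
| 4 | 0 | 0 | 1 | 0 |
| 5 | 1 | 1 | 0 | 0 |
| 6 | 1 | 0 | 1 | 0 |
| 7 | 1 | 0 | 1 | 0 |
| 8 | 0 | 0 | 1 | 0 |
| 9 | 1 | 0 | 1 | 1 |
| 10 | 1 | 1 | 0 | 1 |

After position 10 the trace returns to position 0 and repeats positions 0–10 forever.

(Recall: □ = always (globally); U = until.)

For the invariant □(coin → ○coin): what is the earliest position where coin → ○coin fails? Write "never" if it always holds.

7

Check coin → ○coin at each position in order: 0 ✓, 1 ✓, 2 ✓, 3 ✓, 4 ✓, 5 ✓, 6 ✓.
At position 7 the labels are {change, coin} and the next position 8 has {change}, so coin → ○coin is false there. This is the first violation.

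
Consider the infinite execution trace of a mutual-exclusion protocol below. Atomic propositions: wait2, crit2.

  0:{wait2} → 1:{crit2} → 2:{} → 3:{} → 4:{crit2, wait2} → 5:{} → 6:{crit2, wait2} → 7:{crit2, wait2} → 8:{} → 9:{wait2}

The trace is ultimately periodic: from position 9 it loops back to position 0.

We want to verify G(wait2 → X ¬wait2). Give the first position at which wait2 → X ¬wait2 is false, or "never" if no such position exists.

6

Check wait2 → X ¬wait2 at each position in order: 0 ✓, 1 ✓, 2 ✓, 3 ✓, 4 ✓, 5 ✓.
At position 6 the labels are {crit2, wait2} and the next position 7 has {crit2, wait2}, so wait2 → X ¬wait2 is false there. This is the first violation.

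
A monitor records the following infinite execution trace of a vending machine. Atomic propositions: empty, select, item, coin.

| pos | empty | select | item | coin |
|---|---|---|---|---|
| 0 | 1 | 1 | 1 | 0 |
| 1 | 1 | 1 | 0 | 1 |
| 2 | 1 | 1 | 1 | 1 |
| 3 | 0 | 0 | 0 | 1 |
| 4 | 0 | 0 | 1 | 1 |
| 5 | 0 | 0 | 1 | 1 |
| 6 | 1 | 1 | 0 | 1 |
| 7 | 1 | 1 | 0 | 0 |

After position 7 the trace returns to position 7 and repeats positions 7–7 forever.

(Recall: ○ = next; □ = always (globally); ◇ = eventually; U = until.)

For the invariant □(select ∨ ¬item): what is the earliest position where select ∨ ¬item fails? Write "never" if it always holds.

4

Check select ∨ ¬item at each position in order: 0 ✓, 1 ✓, 2 ✓, 3 ✓.
At position 4 the labels are {coin, item}, so select ∨ ¬item is false there. This is the first violation.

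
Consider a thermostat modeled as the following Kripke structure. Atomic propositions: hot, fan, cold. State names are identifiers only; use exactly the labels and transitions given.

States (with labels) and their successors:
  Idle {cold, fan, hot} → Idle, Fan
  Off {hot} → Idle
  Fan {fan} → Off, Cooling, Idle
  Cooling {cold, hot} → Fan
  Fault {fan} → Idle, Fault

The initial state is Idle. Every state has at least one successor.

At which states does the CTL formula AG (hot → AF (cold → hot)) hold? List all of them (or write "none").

{Idle, Off, Fan, Cooling, Fault}

States satisfying hot → AF (cold → hot): {Idle, Off, Fan, Cooling, Fault}.
States satisfying AG (hot → AF (cold → hot)): {Idle, Off, Fan, Cooling, Fault}.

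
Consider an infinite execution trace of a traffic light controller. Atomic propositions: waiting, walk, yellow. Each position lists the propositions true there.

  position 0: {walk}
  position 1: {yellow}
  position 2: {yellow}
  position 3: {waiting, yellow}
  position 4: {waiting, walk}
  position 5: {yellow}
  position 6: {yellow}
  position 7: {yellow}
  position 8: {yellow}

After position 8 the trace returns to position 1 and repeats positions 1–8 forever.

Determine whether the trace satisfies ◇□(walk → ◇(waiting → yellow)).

□(walk → ◇(waiting → yellow)) holds at position 0, which is reachable from 0, so ◇□(walk → ◇(waiting → yellow)) holds.

Holds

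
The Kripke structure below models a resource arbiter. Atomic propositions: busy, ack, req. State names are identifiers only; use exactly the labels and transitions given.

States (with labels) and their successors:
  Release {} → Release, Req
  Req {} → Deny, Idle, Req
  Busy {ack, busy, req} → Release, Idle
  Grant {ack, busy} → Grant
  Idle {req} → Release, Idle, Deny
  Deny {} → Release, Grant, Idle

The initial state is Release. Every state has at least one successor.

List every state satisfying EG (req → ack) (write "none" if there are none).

{Release, Req, Busy, Grant, Deny}

States satisfying req → ack: {Release, Req, Busy, Grant, Deny}.
States satisfying EG (req → ack): {Release, Req, Busy, Grant, Deny}.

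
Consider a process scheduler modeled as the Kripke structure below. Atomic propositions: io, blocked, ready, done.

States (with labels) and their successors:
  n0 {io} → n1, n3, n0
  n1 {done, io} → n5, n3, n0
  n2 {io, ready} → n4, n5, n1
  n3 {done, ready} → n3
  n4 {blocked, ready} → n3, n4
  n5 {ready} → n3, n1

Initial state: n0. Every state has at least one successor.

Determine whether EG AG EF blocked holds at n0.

States satisfying AG EF blocked: ∅.
States satisfying EG AG EF blocked: ∅.
No suitable path/successor from n0 witnesses the formula.
n0 ∉ Sat(EG AG EF blocked).

No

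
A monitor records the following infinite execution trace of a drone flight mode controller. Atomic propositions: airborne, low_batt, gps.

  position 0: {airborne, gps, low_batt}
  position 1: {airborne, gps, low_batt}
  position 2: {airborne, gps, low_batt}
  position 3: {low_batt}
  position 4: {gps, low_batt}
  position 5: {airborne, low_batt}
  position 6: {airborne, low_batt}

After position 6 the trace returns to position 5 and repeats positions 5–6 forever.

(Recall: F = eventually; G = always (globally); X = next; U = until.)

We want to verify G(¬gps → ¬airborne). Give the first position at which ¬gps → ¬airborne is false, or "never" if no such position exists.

Check ¬gps → ¬airborne at each position in order: 0 ✓, 1 ✓, 2 ✓, 3 ✓, 4 ✓.
At position 5 the labels are {airborne, low_batt}, so ¬gps → ¬airborne is false there. This is the first violation.

5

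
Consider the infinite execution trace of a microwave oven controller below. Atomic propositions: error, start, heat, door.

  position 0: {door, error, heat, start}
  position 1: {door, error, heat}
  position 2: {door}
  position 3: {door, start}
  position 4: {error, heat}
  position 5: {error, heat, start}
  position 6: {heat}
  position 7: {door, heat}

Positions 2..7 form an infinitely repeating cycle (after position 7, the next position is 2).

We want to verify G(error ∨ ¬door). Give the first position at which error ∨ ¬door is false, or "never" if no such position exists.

2

Check error ∨ ¬door at each position in order: 0 ✓, 1 ✓.
At position 2 the labels are {door}, so error ∨ ¬door is false there. This is the first violation.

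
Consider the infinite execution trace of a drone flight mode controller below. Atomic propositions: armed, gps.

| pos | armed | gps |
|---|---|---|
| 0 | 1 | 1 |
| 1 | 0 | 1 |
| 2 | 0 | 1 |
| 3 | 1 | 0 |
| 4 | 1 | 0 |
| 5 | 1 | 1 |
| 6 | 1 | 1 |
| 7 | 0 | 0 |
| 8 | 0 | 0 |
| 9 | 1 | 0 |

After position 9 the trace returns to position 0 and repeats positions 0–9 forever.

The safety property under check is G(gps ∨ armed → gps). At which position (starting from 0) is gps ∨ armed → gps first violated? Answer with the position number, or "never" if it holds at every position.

3

Check gps ∨ armed → gps at each position in order: 0 ✓, 1 ✓, 2 ✓.
At position 3 the labels are {armed}, so gps ∨ armed → gps is false there. This is the first violation.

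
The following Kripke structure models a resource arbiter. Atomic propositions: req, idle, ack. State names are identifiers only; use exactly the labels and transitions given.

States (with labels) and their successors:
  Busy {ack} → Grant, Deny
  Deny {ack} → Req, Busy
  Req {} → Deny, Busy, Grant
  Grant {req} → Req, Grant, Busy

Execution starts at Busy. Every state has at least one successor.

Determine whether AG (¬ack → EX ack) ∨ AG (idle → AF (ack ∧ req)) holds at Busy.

Yes

States satisfying ¬ack → EX ack: {Busy, Deny, Req, Grant}.
States satisfying AG (¬ack → EX ack): {Busy, Deny, Req, Grant}.
States satisfying idle → AF (ack ∧ req): {Busy, Deny, Req, Grant}.
States satisfying AG (idle → AF (ack ∧ req)): {Busy, Deny, Req, Grant}.
States satisfying AG (¬ack → EX ack) ∨ AG (idle → AF (ack ∧ req)): {Busy, Deny, Req, Grant}.
Busy ∈ Sat(AG (¬ack → EX ack) ∨ AG (idle → AF (ack ∧ req))).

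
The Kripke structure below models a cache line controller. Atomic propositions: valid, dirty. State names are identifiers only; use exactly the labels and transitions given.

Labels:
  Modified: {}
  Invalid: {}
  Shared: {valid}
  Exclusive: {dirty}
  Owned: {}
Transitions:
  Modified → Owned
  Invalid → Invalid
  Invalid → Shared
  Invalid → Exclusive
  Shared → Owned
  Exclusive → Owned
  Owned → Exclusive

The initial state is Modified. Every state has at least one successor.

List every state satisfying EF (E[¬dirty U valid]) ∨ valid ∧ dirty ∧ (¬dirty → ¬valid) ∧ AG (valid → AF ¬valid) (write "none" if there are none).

{Invalid, Shared}

States satisfying E[¬dirty U valid]: {Invalid, Shared}.
States satisfying EF (E[¬dirty U valid]): {Invalid, Shared}.
States satisfying valid ∧ dirty: ∅.
States satisfying ¬dirty: {Modified, Invalid, Shared, Owned}.
States satisfying ¬valid: {Modified, Invalid, Exclusive, Owned}.
States satisfying ¬dirty → ¬valid: {Modified, Invalid, Exclusive, Owned}.
States satisfying valid ∧ dirty ∧ (¬dirty → ¬valid): ∅.
States satisfying valid → AF ¬valid: {Modified, Invalid, Shared, Exclusive, Owned}.
States satisfying AG (valid → AF ¬valid): {Modified, Invalid, Shared, Exclusive, Owned}.
States satisfying EF (E[¬dirty U valid]) ∨ valid ∧ dirty ∧ (¬dirty → ¬valid) ∧ AG (valid → AF ¬valid): {Invalid, Shared}.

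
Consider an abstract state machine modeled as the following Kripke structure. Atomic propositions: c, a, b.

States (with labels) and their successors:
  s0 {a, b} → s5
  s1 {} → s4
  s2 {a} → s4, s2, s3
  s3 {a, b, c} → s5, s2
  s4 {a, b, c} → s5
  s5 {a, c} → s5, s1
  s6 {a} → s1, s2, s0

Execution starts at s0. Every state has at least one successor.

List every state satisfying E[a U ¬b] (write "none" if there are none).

States satisfying a: {s0, s2, s3, s4, s5, s6}.
States satisfying ¬b: {s1, s2, s5, s6}.
States satisfying E[a U ¬b]: {s0, s1, s2, s3, s4, s5, s6}.

{s0, s1, s2, s3, s4, s5, s6}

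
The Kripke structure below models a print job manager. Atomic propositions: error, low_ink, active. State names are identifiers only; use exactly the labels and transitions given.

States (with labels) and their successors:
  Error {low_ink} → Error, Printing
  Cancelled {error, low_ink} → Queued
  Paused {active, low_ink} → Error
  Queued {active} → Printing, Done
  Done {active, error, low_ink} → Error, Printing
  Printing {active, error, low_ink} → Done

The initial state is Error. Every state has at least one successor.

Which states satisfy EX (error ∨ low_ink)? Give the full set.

States satisfying error ∨ low_ink: {Error, Cancelled, Paused, Done, Printing}.
States satisfying EX (error ∨ low_ink): {Error, Paused, Queued, Done, Printing}.

{Error, Paused, Queued, Done, Printing}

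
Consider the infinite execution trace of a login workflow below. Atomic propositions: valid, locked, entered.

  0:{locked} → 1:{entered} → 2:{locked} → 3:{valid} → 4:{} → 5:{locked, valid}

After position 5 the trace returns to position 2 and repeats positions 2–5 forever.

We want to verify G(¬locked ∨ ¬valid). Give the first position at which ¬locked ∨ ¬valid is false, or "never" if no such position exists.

Check ¬locked ∨ ¬valid at each position in order: 0 ✓, 1 ✓, 2 ✓, 3 ✓, 4 ✓.
At position 5 the labels are {locked, valid}, so ¬locked ∨ ¬valid is false there. This is the first violation.

5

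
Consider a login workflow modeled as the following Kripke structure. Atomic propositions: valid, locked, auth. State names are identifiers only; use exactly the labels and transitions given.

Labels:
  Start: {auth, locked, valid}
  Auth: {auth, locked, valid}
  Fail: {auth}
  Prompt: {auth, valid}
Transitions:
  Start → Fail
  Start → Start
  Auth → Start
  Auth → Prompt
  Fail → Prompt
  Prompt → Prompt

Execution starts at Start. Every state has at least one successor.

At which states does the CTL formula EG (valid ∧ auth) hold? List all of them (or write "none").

States satisfying valid ∧ auth: {Start, Auth, Prompt}.
States satisfying EG (valid ∧ auth): {Start, Auth, Prompt}.

{Start, Auth, Prompt}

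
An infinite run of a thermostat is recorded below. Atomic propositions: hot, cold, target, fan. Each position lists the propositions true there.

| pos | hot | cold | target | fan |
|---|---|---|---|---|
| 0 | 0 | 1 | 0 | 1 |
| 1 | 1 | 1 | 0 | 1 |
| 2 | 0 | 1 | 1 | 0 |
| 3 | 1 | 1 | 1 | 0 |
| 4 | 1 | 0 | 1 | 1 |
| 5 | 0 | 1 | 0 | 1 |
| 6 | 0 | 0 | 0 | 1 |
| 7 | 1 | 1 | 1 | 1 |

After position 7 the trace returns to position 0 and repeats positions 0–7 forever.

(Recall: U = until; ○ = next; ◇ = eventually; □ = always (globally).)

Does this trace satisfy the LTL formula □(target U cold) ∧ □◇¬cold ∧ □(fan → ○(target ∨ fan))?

Does not hold

target U cold must hold at every position from 0 onward. It fails at position 6, so □(target U cold) is false.
At position 0: □(target U cold) is false; □◇¬cold ∧ □(fan → ○(target ∨ fan)) is true; so □(target U cold) ∧ □◇¬cold ∧ □(fan → ○(target ∨ fan)) is false.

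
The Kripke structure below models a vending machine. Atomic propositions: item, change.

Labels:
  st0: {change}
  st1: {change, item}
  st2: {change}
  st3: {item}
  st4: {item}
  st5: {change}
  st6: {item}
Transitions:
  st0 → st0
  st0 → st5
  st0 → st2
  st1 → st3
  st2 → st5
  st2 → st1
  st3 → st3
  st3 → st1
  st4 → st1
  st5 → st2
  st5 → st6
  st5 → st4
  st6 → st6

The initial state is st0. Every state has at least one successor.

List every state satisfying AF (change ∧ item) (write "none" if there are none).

{st1, st4}

States satisfying change ∧ item: {st1}.
States satisfying AF (change ∧ item): {st1, st4}.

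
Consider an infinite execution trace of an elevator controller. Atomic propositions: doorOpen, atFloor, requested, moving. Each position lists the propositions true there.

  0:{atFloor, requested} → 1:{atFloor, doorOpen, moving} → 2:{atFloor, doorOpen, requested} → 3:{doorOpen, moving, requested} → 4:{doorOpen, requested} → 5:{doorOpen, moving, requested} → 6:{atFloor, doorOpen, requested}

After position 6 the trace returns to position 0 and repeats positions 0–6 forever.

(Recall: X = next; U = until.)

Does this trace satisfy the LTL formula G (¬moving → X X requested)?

No

¬moving → X X requested must hold at every position from 0 onward. It fails at position 6, so G (¬moving → X X requested) is false.
Positions where ¬moving holds: 0, 2, 4, 6.
Check X X requested at each: 0→ok, 2→ok, 4→ok, 6→fails.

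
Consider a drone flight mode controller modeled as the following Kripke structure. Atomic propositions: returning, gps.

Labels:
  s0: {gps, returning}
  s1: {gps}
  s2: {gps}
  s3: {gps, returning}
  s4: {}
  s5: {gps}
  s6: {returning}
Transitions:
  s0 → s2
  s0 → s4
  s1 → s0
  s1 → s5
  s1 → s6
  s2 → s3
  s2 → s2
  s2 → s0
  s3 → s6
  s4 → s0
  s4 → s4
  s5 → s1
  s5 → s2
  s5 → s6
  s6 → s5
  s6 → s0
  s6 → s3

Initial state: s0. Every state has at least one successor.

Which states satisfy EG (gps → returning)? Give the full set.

States satisfying gps → returning: {s0, s3, s4, s6}.
States satisfying EG (gps → returning): {s0, s3, s4, s6}.

{s0, s3, s4, s6}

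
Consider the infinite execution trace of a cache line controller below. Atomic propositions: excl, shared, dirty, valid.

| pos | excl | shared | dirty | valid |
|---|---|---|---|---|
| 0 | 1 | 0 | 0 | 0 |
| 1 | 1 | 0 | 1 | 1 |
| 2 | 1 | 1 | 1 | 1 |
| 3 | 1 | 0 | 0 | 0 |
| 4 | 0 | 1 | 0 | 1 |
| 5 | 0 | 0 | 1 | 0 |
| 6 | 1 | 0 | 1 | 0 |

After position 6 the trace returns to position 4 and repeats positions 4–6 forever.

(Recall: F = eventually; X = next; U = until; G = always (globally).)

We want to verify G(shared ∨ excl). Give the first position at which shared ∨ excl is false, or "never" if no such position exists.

Check shared ∨ excl at each position in order: 0 ✓, 1 ✓, 2 ✓, 3 ✓, 4 ✓.
At position 5 the labels are {dirty}, so shared ∨ excl is false there. This is the first violation.

5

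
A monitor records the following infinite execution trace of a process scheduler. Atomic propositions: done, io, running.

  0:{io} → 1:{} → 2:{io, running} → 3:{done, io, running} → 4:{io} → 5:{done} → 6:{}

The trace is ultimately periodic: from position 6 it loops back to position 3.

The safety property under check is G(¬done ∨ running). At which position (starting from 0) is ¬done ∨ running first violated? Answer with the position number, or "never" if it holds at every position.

Check ¬done ∨ running at each position in order: 0 ✓, 1 ✓, 2 ✓, 3 ✓, 4 ✓.
At position 5 the labels are {done}, so ¬done ∨ running is false there. This is the first violation.

5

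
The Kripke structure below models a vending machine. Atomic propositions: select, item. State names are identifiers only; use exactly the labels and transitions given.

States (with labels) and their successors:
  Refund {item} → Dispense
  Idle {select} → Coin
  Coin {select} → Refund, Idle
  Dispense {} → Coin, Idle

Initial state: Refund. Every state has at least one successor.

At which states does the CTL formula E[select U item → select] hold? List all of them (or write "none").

{Idle, Coin, Dispense}

States satisfying select: {Idle, Coin}.
States satisfying item → select: {Idle, Coin, Dispense}.
States satisfying E[select U item → select]: {Idle, Coin, Dispense}.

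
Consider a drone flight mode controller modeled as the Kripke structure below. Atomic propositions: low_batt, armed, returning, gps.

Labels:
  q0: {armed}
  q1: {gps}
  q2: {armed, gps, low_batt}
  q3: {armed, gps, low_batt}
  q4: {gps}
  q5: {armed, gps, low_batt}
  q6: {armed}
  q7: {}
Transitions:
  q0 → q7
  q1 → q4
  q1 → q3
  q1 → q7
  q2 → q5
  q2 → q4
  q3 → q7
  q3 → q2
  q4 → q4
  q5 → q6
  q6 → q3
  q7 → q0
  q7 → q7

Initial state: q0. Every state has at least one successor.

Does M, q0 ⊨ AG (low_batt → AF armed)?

Yes

States satisfying low_batt → AF armed: {q0, q1, q2, q3, q4, q5, q6, q7}.
States satisfying AG (low_batt → AF armed): {q0, q1, q2, q3, q4, q5, q6, q7}.
Every state reachable from q0 satisfies low_batt → AF armed.
q0 ∈ Sat(AG (low_batt → AF armed)).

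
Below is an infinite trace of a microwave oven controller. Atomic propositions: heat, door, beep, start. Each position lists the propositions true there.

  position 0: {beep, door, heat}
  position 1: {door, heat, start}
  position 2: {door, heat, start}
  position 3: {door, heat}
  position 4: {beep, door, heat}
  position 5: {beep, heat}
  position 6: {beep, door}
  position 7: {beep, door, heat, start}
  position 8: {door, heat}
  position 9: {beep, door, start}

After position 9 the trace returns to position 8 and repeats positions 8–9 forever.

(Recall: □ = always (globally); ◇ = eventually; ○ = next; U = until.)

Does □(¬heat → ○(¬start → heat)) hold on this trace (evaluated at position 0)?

¬heat → ○(¬start → heat) holds at every position 0..9, and those are all positions ever visited, so □(¬heat → ○(¬start → heat)) holds.
Positions where ¬heat holds: 6, 9.
Check ○(¬start → heat) at each: 6→ok, 9→ok.

Yes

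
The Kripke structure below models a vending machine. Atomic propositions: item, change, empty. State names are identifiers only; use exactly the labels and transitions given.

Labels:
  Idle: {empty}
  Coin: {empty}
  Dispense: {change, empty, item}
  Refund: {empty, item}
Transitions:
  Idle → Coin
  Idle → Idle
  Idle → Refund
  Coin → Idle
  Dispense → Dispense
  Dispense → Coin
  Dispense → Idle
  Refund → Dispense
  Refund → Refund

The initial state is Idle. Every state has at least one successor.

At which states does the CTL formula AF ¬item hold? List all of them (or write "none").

States satisfying ¬item: {Idle, Coin}.
States satisfying AF ¬item: {Idle, Coin}.

{Idle, Coin}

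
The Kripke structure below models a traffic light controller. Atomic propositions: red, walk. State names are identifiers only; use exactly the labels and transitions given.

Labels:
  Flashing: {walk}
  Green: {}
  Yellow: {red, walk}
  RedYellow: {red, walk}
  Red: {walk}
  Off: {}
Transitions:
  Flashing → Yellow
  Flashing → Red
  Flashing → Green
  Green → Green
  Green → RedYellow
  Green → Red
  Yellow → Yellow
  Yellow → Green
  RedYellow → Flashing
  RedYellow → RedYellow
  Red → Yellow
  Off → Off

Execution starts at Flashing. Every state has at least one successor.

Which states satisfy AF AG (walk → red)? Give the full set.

{Off}

States satisfying AG (walk → red): {Off}.
States satisfying AF AG (walk → red): {Off}.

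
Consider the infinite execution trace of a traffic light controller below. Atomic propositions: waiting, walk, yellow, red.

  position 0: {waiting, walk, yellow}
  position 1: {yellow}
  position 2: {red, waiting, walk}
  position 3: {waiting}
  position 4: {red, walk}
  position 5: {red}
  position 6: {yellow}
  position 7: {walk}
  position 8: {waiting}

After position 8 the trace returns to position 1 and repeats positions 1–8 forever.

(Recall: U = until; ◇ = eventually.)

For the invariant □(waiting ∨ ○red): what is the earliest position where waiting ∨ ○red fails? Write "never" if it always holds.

Check waiting ∨ ○red at each position in order: 0 ✓, 1 ✓, 2 ✓, 3 ✓, 4 ✓.
At position 5 the labels are {red} and the next position 6 has {yellow}, so waiting ∨ ○red is false there. This is the first violation.

5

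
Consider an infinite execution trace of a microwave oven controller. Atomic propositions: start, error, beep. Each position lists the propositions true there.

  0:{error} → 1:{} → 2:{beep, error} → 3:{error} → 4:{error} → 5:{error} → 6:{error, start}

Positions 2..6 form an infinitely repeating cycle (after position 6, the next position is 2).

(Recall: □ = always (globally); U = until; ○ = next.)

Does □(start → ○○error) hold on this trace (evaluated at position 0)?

start → ○○error holds at every position 0..6, and those are all positions ever visited, so □(start → ○○error) holds.
Positions where start holds: 6.
Check ○○error at each: 6→ok.

Holds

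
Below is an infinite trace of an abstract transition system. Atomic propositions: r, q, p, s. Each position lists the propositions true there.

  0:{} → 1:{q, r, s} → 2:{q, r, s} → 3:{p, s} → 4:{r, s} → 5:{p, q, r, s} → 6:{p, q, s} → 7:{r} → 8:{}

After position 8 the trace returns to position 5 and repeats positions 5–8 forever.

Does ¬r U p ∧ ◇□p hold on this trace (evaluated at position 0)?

Does not hold

Walking from position 0: at position 1, p has not yet held and ¬r fails, so ¬r U p is false.
□p is false at every position 0..8, so it never becomes true and ◇□p fails.
At position 0: ¬r U p is false; ◇□p is false; so ¬r U p ∧ ◇□p is false.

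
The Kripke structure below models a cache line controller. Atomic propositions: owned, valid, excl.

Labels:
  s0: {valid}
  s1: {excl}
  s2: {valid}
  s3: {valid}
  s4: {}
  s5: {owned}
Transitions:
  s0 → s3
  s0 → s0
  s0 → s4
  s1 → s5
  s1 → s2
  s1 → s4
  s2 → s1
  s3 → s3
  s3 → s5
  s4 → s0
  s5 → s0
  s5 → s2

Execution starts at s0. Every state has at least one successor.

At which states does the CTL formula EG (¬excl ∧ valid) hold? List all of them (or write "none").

{s0, s3}

States satisfying ¬excl ∧ valid: {s0, s2, s3}.
States satisfying EG (¬excl ∧ valid): {s0, s3}.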